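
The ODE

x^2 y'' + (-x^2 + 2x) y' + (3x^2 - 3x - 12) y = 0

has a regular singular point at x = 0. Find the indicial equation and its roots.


Divide by x^2 to reach normal form y'' + P_1(x) y' + P_2(x) y = 0 with P_1(x) = -1 + 2/x and P_2(x) = 3 - 3/x - 12/x^2.
x = 0 is a singular point because the y'-coefficient -1 + 2/x has a pole at x = 0 and the y-coefficient 3 - 3/x - 12/x^2 has a pole at x = 0.
It is a regular singular point because x P_1(x) = p(x) = 2 - x and x^2 P_2(x) = q(x) = 3x^2 - 3x - 12 are polynomials, hence analytic at x = 0.
p(0) = 2,  q(0) = -12.
Indicial equation: r(r-1) + p(0) r + q(0) = 0, i.e. r^2 + (p(0) - 1) r + q(0) = 0, i.e. r^2 + 1 r - 12 = 0.
Discriminant: (1)^2 - 4(-12) = 49, so r = (-1 ± 7)/2.
Solving: r_1 = 3, r_2 = -4.

indicial: r^2 + 1 r - 12 = 0; roots r_1 = 3, r_2 = -4


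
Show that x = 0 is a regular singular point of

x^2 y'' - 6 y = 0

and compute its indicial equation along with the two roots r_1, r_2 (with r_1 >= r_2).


Divide by x^2 to reach normal form y'' + P_1(x) y' + P_2(x) y = 0 with P_1(x) = 0 and P_2(x) = -6/x^2.
x = 0 is a singular point because the y-coefficient -6/x^2 has a pole at x = 0.
It is a regular singular point because x P_1(x) = p(x) = 0 and x^2 P_2(x) = q(x) = -6 are polynomials, hence analytic at x = 0.
p(0) = 0,  q(0) = -6.
Indicial equation: r(r-1) + p(0) r + q(0) = 0, i.e. r^2 + (p(0) - 1) r + q(0) = 0, i.e. r^2 - 1 r - 6 = 0.
Discriminant: (-1)^2 - 4(-6) = 25, so r = (1 ± 5)/2.
Solving: r_1 = 3, r_2 = -2.

indicial: r^2 - 1 r - 6 = 0; roots r_1 = 3, r_2 = -2


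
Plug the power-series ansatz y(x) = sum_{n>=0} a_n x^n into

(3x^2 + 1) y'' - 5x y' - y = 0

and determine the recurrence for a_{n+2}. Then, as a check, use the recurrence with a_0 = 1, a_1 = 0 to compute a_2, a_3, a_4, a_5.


Substitute y = sum_n a_n x^n.
(1 + 3 x^2) y'' contributes (n+2)(n+1) a_{n+2} + 3 n(n-1) a_n at x^n.
-5 x y'(x) contributes -5 n a_n at x^n.
-y(x) contributes -1 a_n at x^n.
Matching x^n: (n+2)(n+1) a_{n+2} + (3 n(n-1) - 5 n - 1) a_n = 0.
Thus a_{n+2} = (-3 n(n-1) + 5 n + 1) / ((n+1)(n+2)) * a_n.

Check with a_0 = 1, a_1 = 0 (apply the recurrence for n = 0, 1, 2, 3): a_0 = 1, a_1 = 0, a_2 = 1/2, a_3 = 0, a_4 = 5/24, a_5 = 0.

a_(n+2) = (-3 n(n-1) + 5 n + 1) / ((n+1)(n+2)) * a_n; check: a_0 = 1, a_1 = 0, a_2 = 1/2, a_3 = 0, a_4 = 5/24, a_5 = 0


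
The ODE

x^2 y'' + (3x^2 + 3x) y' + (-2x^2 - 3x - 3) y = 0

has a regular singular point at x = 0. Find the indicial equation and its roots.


Divide by x^2 to reach normal form y'' + P_1(x) y' + P_2(x) y = 0 with P_1(x) = 3 + 3/x and P_2(x) = -2 - 3/x - 3/x^2.
x = 0 is a singular point because the y'-coefficient 3 + 3/x has a pole at x = 0 and the y-coefficient -2 - 3/x - 3/x^2 has a pole at x = 0.
It is a regular singular point because x P_1(x) = p(x) = 3x + 3 and x^2 P_2(x) = q(x) = -2x^2 - 3x - 3 are polynomials, hence analytic at x = 0.
p(0) = 3,  q(0) = -3.
Indicial equation: r(r-1) + p(0) r + q(0) = 0, i.e. r^2 + (p(0) - 1) r + q(0) = 0, i.e. r^2 + 2 r - 3 = 0.
Discriminant: (2)^2 - 4(-3) = 16, so r = (-2 ± 4)/2.
Solving: r_1 = 1, r_2 = -3.

indicial: r^2 + 2 r - 3 = 0; roots r_1 = 1, r_2 = -3


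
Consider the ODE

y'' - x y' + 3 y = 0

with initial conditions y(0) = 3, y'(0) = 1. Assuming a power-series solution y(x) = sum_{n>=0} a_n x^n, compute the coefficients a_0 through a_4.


Ansatz: y(x) = sum_{n>=0} a_n x^n, so y'(x) = sum_{n>=1} n a_n x^(n-1) and y''(x) = sum_{n>=2} n(n-1) a_n x^(n-2).
Substitute into P(x) y'' + Q(x) y' + R(x) y = 0 with P(x) = 1, Q(x) = -x, R(x) = 3, and match powers of x.
Initial conditions: a_0 = 3, a_1 = 1.
Setting the coefficient of each power of x to zero and solving order by order (substituting the coefficients already found):
  x^0: 2 a_2 + 3 a_0 = 0  ->  2 a_2 = -3 a_0 = -9  ->  a_2 = -9/2
  x^1: 6 a_3 + 2 a_1 = 0  ->  6 a_3 = -2 a_1 = -2  ->  a_3 = -1/3
  x^2: 12 a_4 + a_2 = 0  ->  12 a_4 = -a_2 = 9/2  ->  a_4 = 3/8
Truncated series: y(x) = 3 + x - (9/2) x^2 - (1/3) x^3 + (3/8) x^4 + O(x^5).

a_0 = 3; a_1 = 1; a_2 = -9/2; a_3 = -1/3; a_4 = 3/8


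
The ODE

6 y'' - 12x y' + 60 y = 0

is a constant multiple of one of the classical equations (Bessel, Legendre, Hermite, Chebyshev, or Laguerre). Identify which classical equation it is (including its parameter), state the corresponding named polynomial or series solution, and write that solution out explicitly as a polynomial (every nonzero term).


All three coefficients share the factor 6; dividing through by 6 gives  y'' - 2x y' + 10 y = 0.
This matches the Hermite equation y'' - 2x y' + 2n y = 0 with 2n = 10, so n = 5; the polynomial solution is H_5(x).
With y = sum_k a_k x^k, matching x^k gives (k+2)(k+1) a_{k+2} = 2(k - n) a_k = 2(k - 5) a_k. The right side vanishes at k = 5, so the series with the parity of 5 terminates at degree 5.
Standard normalization: leading coefficient of H_n is 2^n, so a_5 = 2^5 = 32. Work downward with a_k = (k+1)(k+2) a_{k+2} / (2(k - n)):
  a_3 = (4)(5)(32) / (2(3 - 5)) = 640/(-4) = -160
  a_1 = (2)(3)(-160) / (2(1 - 5)) = -960/(-8) = 120
Hence H_5(x) = 32 x^5 - 160 x^3 + 120 x.

H_5(x); series = 32 x^5 - 160 x^3 + 120 x


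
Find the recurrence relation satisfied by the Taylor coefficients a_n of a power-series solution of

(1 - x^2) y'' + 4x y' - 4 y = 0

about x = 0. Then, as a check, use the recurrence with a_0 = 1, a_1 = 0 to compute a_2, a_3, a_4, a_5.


Substitute y = sum_n a_n x^n.
(1 - 1 x^2) y'' contributes (n+2)(n+1) a_{n+2} - n(n-1) a_n at x^n.
4 x y'(x) contributes 4 n a_n at x^n.
-4 y(x) contributes -4 a_n at x^n.
Matching x^n: (n+2)(n+1) a_{n+2} + (-n(n-1) + 4 n - 4) a_n = 0.
Thus a_{n+2} = (n(n-1) - 4 n + 4) / ((n+1)(n+2)) * a_n.

Check with a_0 = 1, a_1 = 0 (apply the recurrence for n = 0, 1, 2, 3): a_0 = 1, a_1 = 0, a_2 = 2, a_3 = 0, a_4 = -1/3, a_5 = 0.

a_(n+2) = (n(n-1) - 4 n + 4) / ((n+1)(n+2)) * a_n; check: a_0 = 1, a_1 = 0, a_2 = 2, a_3 = 0, a_4 = -1/3, a_5 = 0


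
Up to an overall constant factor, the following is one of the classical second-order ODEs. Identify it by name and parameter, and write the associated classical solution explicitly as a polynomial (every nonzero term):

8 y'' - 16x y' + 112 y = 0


All three coefficients share the factor 8; dividing through by 8 gives  y'' - 2x y' + 14 y = 0.
This matches the Hermite equation y'' - 2x y' + 2n y = 0 with 2n = 14, so n = 7; the polynomial solution is H_7(x).
With y = sum_k a_k x^k, matching x^k gives (k+2)(k+1) a_{k+2} = 2(k - n) a_k = 2(k - 7) a_k. The right side vanishes at k = 7, so the series with the parity of 7 terminates at degree 7.
Standard normalization: leading coefficient of H_n is 2^n, so a_7 = 2^7 = 128. Work downward with a_k = (k+1)(k+2) a_{k+2} / (2(k - n)):
  a_5 = (6)(7)(128) / (2(5 - 7)) = 5376/(-4) = -1344
  a_3 = (4)(5)(-1344) / (2(3 - 7)) = -26880/(-8) = 3360
  a_1 = (2)(3)(3360) / (2(1 - 7)) = 20160/(-12) = -1680
Hence H_7(x) = 128 x^7 - 1344 x^5 + 3360 x^3 - 1680 x.

H_7(x); series = 128 x^7 - 1344 x^5 + 3360 x^3 - 1680 x


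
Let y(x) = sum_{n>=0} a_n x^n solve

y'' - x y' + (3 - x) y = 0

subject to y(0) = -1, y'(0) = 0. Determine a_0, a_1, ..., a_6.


Ansatz: y(x) = sum_{n>=0} a_n x^n, so y'(x) = sum_{n>=1} n a_n x^(n-1) and y''(x) = sum_{n>=2} n(n-1) a_n x^(n-2).
Substitute into P(x) y'' + Q(x) y' + R(x) y = 0 with P(x) = 1, Q(x) = -x, R(x) = 3 - x, and match powers of x.
Initial conditions: a_0 = -1, a_1 = 0.
Setting the coefficient of each power of x to zero and solving order by order (substituting the coefficients already found):
  x^0: 2 a_2 + 3 a_0 = 0  ->  2 a_2 = -3 a_0 = 3  ->  a_2 = 3/2
  x^1: 6 a_3 + 2 a_1 - a_0 = 0  ->  6 a_3 = -2 a_1 + a_0 = -1  ->  a_3 = -1/6
  x^2: 12 a_4 + a_2 - a_1 = 0  ->  12 a_4 = -a_2 + a_1 = -3/2  ->  a_4 = -1/8
  x^3: 20 a_5 - a_2 = 0  ->  20 a_5 = a_2 = 3/2  ->  a_5 = 3/40
  x^4: 30 a_6 - a_4 - a_3 = 0  ->  30 a_6 = a_4 + a_3 = -7/24  ->  a_6 = -7/720
Truncated series: y(x) = -1 + (3/2) x^2 - (1/6) x^3 - (1/8) x^4 + (3/40) x^5 - (7/720) x^6 + O(x^7).

a_0 = -1; a_1 = 0; a_2 = 3/2; a_3 = -1/6; a_4 = -1/8; a_5 = 3/40; a_6 = -7/720


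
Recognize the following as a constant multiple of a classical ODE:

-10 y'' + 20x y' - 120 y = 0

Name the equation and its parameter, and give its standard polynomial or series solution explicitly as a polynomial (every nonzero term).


All three coefficients share the factor -10; dividing through by -10 gives  y'' - 2x y' + 12 y = 0.
This matches the Hermite equation y'' - 2x y' + 2n y = 0 with 2n = 12, so n = 6; the polynomial solution is H_6(x).
With y = sum_k a_k x^k, matching x^k gives (k+2)(k+1) a_{k+2} = 2(k - n) a_k = 2(k - 6) a_k. The right side vanishes at k = 6, so the series with the parity of 6 terminates at degree 6.
Standard normalization: leading coefficient of H_n is 2^n, so a_6 = 2^6 = 64. Work downward with a_k = (k+1)(k+2) a_{k+2} / (2(k - n)):
  a_4 = (5)(6)(64) / (2(4 - 6)) = 1920/(-4) = -480
  a_2 = (3)(4)(-480) / (2(2 - 6)) = -5760/(-8) = 720
  a_0 = (1)(2)(720) / (2(0 - 6)) = 1440/(-12) = -120
Hence H_6(x) = 64 x^6 - 480 x^4 + 720 x^2 - 120.

H_6(x); series = 64 x^6 - 480 x^4 + 720 x^2 - 120


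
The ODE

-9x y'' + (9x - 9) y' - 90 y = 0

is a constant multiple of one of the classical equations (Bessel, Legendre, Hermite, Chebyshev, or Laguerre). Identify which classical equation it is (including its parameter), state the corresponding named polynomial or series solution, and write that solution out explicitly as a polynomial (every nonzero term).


All three coefficients share the factor -9; dividing through by -9 gives  x y'' + (1 - x) y' + 10 y = 0.
This matches the Laguerre equation x y'' + (1 - x) y' + n y = 0 with n = 10; the polynomial solution is L_10(x).
With y = sum_k a_k x^k, matching x^k gives (k+1)k a_{k+1} + (k+1) a_{k+1} - k a_k + n a_k = 0, i.e. (k+1)^2 a_{k+1} = (k - n) a_k = (k - 10) a_k. The right side vanishes at k = 10, so the series terminates at degree 10.
Standard normalization L_n(0) = 1 gives a_0 = 1. Work upward with a_{k+1} = (k - 10) a_k / (k+1)^2:
  a_1 = (0 - 10)(1) / 1^2 = -10/1 = -10
  a_2 = (1 - 10)(-10) / 2^2 = 90/4 = 45/2
  a_3 = (2 - 10)(45/2) / 3^2 = -180/9 = -20
  a_4 = (3 - 10)(-20) / 4^2 = 140/16 = 35/4
  a_5 = (4 - 10)(35/4) / 5^2 = (-105/2)/25 = -21/10
  a_6 = (5 - 10)(-21/10) / 6^2 = (21/2)/36 = 7/24
  a_7 = (6 - 10)(7/24) / 7^2 = (-7/6)/49 = -1/42
  a_8 = (7 - 10)(-1/42) / 8^2 = (1/14)/64 = 1/896
  a_9 = (8 - 10)(1/896) / 9^2 = (-1/448)/81 = -1/36288
  a_10 = (9 - 10)(-1/36288) / 10^2 = (1/36288)/100 = 1/3628800
Hence L_10(x) = x^10/3628800 - x^9/36288 + x^8/896 - x^7/42 + 7 x^6/24 - 21 x^5/10 + 35 x^4/4 - 20 x^3 + 45 x^2/2 - 10 x + 1.

L_10(x); series = x^10/3628800 - x^9/36288 + x^8/896 - x^7/42 + 7 x^6/24 - 21 x^5/10 + 35 x^4/4 - 20 x^3 + 45 x^2/2 - 10 x + 1


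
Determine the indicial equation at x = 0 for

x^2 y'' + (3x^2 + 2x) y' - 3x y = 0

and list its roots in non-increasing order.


Divide by x^2 to reach normal form y'' + P_1(x) y' + P_2(x) y = 0 with P_1(x) = 3 + 2/x and P_2(x) = -3/x.
x = 0 is a singular point because the y'-coefficient 3 + 2/x has a pole at x = 0 and the y-coefficient -3/x has a pole at x = 0.
It is a regular singular point because x P_1(x) = p(x) = 3x + 2 and x^2 P_2(x) = q(x) = -3x are polynomials, hence analytic at x = 0.
p(0) = 2,  q(0) = 0.
Indicial equation: r(r-1) + p(0) r + q(0) = 0, i.e. r^2 + (p(0) - 1) r + q(0) = 0, i.e. r^2 + 1 r = 0.
Discriminant: (1)^2 - 4(0) = 1, so r = (-1 ± 1)/2.
Solving: r_1 = 0, r_2 = -1.

indicial: r^2 + 1 r = 0; roots r_1 = 0, r_2 = -1


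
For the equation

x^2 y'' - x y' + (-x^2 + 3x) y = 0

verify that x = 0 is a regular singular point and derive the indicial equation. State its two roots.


Divide by x^2 to reach normal form y'' + P_1(x) y' + P_2(x) y = 0 with P_1(x) = -1/x and P_2(x) = -1 + 3/x.
x = 0 is a singular point because the y'-coefficient -1/x has a pole at x = 0 and the y-coefficient -1 + 3/x has a pole at x = 0.
It is a regular singular point because x P_1(x) = p(x) = -1 and x^2 P_2(x) = q(x) = -x^2 + 3x are polynomials, hence analytic at x = 0.
p(0) = -1,  q(0) = 0.
Indicial equation: r(r-1) + p(0) r + q(0) = 0, i.e. r^2 + (p(0) - 1) r + q(0) = 0, i.e. r^2 - 2 r = 0.
Discriminant: (-2)^2 - 4(0) = 4, so r = (2 ± 2)/2.
Solving: r_1 = 2, r_2 = 0.

indicial: r^2 - 2 r = 0; roots r_1 = 2, r_2 = 0


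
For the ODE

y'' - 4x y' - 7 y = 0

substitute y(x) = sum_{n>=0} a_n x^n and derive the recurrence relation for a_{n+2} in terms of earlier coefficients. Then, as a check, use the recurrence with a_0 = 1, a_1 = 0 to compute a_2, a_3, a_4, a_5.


Substitute y = sum_n a_n x^n.
y''(x) has coefficient (n+2)(n+1) a_{n+2} at x^n;
-4 x y'(x) has coefficient -4 n a_n at x^n (shift);
-7 y(x) has coefficient -7 a_n at x^n.
Matching x^n: (n+2)(n+1) a_{n+2} + (-4n - 7) a_n = 0.
Thus a_{n+2} = (4n + 7) / ((n+1)(n+2)) * a_n.

Check with a_0 = 1, a_1 = 0 (apply the recurrence for n = 0, 1, 2, 3): a_0 = 1, a_1 = 0, a_2 = 7/2, a_3 = 0, a_4 = 35/8, a_5 = 0.

a_(n+2) = (4n + 7) / ((n+1)(n+2)) * a_n; check: a_0 = 1, a_1 = 0, a_2 = 7/2, a_3 = 0, a_4 = 35/8, a_5 = 0


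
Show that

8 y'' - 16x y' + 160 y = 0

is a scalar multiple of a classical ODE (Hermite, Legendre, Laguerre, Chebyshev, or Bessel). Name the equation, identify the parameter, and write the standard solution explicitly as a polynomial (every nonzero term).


All three coefficients share the factor 8; dividing through by 8 gives  y'' - 2x y' + 20 y = 0.
This matches the Hermite equation y'' - 2x y' + 2n y = 0 with 2n = 20, so n = 10; the polynomial solution is H_10(x).
With y = sum_k a_k x^k, matching x^k gives (k+2)(k+1) a_{k+2} = 2(k - n) a_k = 2(k - 10) a_k. The right side vanishes at k = 10, so the series with the parity of 10 terminates at degree 10.
Standard normalization: leading coefficient of H_n is 2^n, so a_10 = 2^10 = 1024. Work downward with a_k = (k+1)(k+2) a_{k+2} / (2(k - n)):
  a_8 = (9)(10)(1024) / (2(8 - 10)) = 92160/(-4) = -23040
  a_6 = (7)(8)(-23040) / (2(6 - 10)) = -1290240/(-8) = 161280
  a_4 = (5)(6)(161280) / (2(4 - 10)) = 4838400/(-12) = -403200
  a_2 = (3)(4)(-403200) / (2(2 - 10)) = -4838400/(-16) = 302400
  a_0 = (1)(2)(302400) / (2(0 - 10)) = 604800/(-20) = -30240
Hence H_10(x) = 1024 x^10 - 23040 x^8 + 161280 x^6 - 403200 x^4 + 302400 x^2 - 30240.

H_10(x); series = 1024 x^10 - 23040 x^8 + 161280 x^6 - 403200 x^4 + 302400 x^2 - 30240


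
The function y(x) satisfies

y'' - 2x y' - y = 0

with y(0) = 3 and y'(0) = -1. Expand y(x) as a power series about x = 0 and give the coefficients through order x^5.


Ansatz: y(x) = sum_{n>=0} a_n x^n, so y'(x) = sum_{n>=1} n a_n x^(n-1) and y''(x) = sum_{n>=2} n(n-1) a_n x^(n-2).
Substitute into P(x) y'' + Q(x) y' + R(x) y = 0 with P(x) = 1, Q(x) = -2x, R(x) = -1, and match powers of x.
Initial conditions: a_0 = 3, a_1 = -1.
Setting the coefficient of each power of x to zero and solving order by order (substituting the coefficients already found):
  x^0: 2 a_2 - a_0 = 0  ->  2 a_2 = a_0 = 3  ->  a_2 = 3/2
  x^1: 6 a_3 - 3 a_1 = 0  ->  6 a_3 = 3 a_1 = -3  ->  a_3 = -1/2
  x^2: 12 a_4 - 5 a_2 = 0  ->  12 a_4 = 5 a_2 = 15/2  ->  a_4 = 5/8
  x^3: 20 a_5 - 7 a_3 = 0  ->  20 a_5 = 7 a_3 = -7/2  ->  a_5 = -7/40
Truncated series: y(x) = 3 - x + (3/2) x^2 - (1/2) x^3 + (5/8) x^4 - (7/40) x^5 + O(x^6).

a_0 = 3; a_1 = -1; a_2 = 3/2; a_3 = -1/2; a_4 = 5/8; a_5 = -7/40


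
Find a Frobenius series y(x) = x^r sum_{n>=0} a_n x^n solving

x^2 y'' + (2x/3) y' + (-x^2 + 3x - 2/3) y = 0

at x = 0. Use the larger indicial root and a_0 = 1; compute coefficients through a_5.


Write in Frobenius form y'' + (p(x)/x) y' + (q(x)/x^2) y = 0:
  p(x) = 2/3,  q(x) = -x^2 + 3x - 2/3.
Indicial equation: r(r-1) + (2/3) r + (-2/3) = 0 -> roots r_1 = 1, r_2 = -2/3.
Take r = r_1 = 1. Let y(x) = x^r sum_{n>=0} a_n x^n with a_0 = 1.
Substitute y = x^r sum a_n x^n and match x^{r+n}. The recurrence is
  D(n) a_n + 3 a_{n-1} - 1 a_{n-2} = 0,  where D(n) = (r+n)(r+n-1) + (2/3)(r+n) + (-2/3).
  a_n = [-3 a_{n-1} + 1 a_{n-2}] / D(n).
Since the indicial polynomial factors as (r - r_1)(r - r_2), D(n) = (r_1 + n - r_1)(r_1 + n - r_2) = n(n + 5/3).
Evaluating step by step (a_0 = 1):
  n = 1: D(1) = 1(1 + 5/3) = 8/3; numerator = -3(1) = -3; a_1 = (-3)/(8/3) = -9/8
  n = 2: D(2) = 2(2 + 5/3) = 22/3; numerator = -3(-9/8) + 1(1) = 35/8; a_2 = (35/8)/(22/3) = 105/176
  n = 3: D(3) = 3(3 + 5/3) = 14; numerator = -3(105/176) + 1(-9/8) = -513/176; a_3 = (-513/176)/(14) = -513/2464
  n = 4: D(4) = 4(4 + 5/3) = 68/3; numerator = -3(-513/2464) + 1(105/176) = 3009/2464; a_4 = (3009/2464)/(68/3) = 531/9856
  n = 5: D(5) = 5(5 + 5/3) = 100/3; numerator = -3(531/9856) + 1(-513/2464) = -3645/9856; a_5 = (-3645/9856)/(100/3) = -2187/197120

r = 1; a_0 = 1; a_1 = -9/8; a_2 = 105/176; a_3 = -513/2464; a_4 = 531/9856; a_5 = -2187/197120


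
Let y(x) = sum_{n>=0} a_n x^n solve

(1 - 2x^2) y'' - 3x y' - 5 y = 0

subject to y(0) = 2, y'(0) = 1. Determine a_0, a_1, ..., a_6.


Ansatz: y(x) = sum_{n>=0} a_n x^n, so y'(x) = sum_{n>=1} n a_n x^(n-1) and y''(x) = sum_{n>=2} n(n-1) a_n x^(n-2).
Substitute into P(x) y'' + Q(x) y' + R(x) y = 0 with P(x) = 1 - 2x^2, Q(x) = -3x, R(x) = -5, and match powers of x.
Initial conditions: a_0 = 2, a_1 = 1.
Setting the coefficient of each power of x to zero and solving order by order (substituting the coefficients already found):
  x^0: 2 a_2 - 5 a_0 = 0  ->  2 a_2 = 5 a_0 = 10  ->  a_2 = 5
  x^1: 6 a_3 - 8 a_1 = 0  ->  6 a_3 = 8 a_1 = 8  ->  a_3 = 4/3
  x^2: 12 a_4 - 15 a_2 = 0  ->  12 a_4 = 15 a_2 = 75  ->  a_4 = 25/4
  x^3: 20 a_5 - 26 a_3 = 0  ->  20 a_5 = 26 a_3 = 104/3  ->  a_5 = 26/15
  x^4: 30 a_6 - 41 a_4 = 0  ->  30 a_6 = 41 a_4 = 1025/4  ->  a_6 = 205/24
Truncated series: y(x) = 2 + x + 5 x^2 + (4/3) x^3 + (25/4) x^4 + (26/15) x^5 + (205/24) x^6 + O(x^7).

a_0 = 2; a_1 = 1; a_2 = 5; a_3 = 4/3; a_4 = 25/4; a_5 = 26/15; a_6 = 205/24


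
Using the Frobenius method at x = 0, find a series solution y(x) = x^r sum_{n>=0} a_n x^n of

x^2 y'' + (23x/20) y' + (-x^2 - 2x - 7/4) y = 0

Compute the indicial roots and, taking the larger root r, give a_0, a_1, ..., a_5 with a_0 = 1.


Write in Frobenius form y'' + (p(x)/x) y' + (q(x)/x^2) y = 0:
  p(x) = 23/20,  q(x) = -x^2 - 2x - 7/4.
Indicial equation: r(r-1) + (23/20) r + (-7/4) = 0 -> roots r_1 = 5/4, r_2 = -7/5.
Take r = r_1 = 5/4. Let y(x) = x^r sum_{n>=0} a_n x^n with a_0 = 1.
Substitute y = x^r sum a_n x^n and match x^{r+n}. The recurrence is
  D(n) a_n - 2 a_{n-1} - 1 a_{n-2} = 0,  where D(n) = (r+n)(r+n-1) + (23/20)(r+n) + (-7/4).
  a_n = [2 a_{n-1} + 1 a_{n-2}] / D(n).
Since the indicial polynomial factors as (r - r_1)(r - r_2), D(n) = (r_1 + n - r_1)(r_1 + n - r_2) = n(n + 53/20).
Evaluating step by step (a_0 = 1):
  n = 1: D(1) = 1(1 + 53/20) = 73/20; numerator = 2(1) = 2; a_1 = (2)/(73/20) = 40/73
  n = 2: D(2) = 2(2 + 53/20) = 93/10; numerator = 2(40/73) + 1(1) = 153/73; a_2 = (153/73)/(93/10) = 510/2263
  n = 3: D(3) = 3(3 + 53/20) = 339/20; numerator = 2(510/2263) + 1(40/73) = 2260/2263; a_3 = (2260/2263)/(339/20) = 400/6789
  n = 4: D(4) = 4(4 + 53/20) = 133/5; numerator = 2(400/6789) + 1(510/2263) = 2330/6789; a_4 = (2330/6789)/(133/5) = 11650/902937
  n = 5: D(5) = 5(5 + 53/20) = 153/4; numerator = 2(11650/902937) + 1(400/6789) = 25500/300979; a_5 = (25500/300979)/(153/4) = 2000/902937

r = 5/4; a_0 = 1; a_1 = 40/73; a_2 = 510/2263; a_3 = 400/6789; a_4 = 11650/902937; a_5 = 2000/902937


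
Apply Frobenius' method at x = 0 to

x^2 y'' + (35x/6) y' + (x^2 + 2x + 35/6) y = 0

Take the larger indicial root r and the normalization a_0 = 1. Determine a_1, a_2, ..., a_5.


Write in Frobenius form y'' + (p(x)/x) y' + (q(x)/x^2) y = 0:
  p(x) = 35/6,  q(x) = x^2 + 2x + 35/6.
Indicial equation: r(r-1) + (35/6) r + (35/6) = 0 -> roots r_1 = -7/3, r_2 = -5/2.
Take r = r_1 = -7/3. Let y(x) = x^r sum_{n>=0} a_n x^n with a_0 = 1.
Substitute y = x^r sum a_n x^n and match x^{r+n}. The recurrence is
  D(n) a_n + 2 a_{n-1} + 1 a_{n-2} = 0,  where D(n) = (r+n)(r+n-1) + (35/6)(r+n) + (35/6).
  a_n = [-2 a_{n-1} - 1 a_{n-2}] / D(n).
Since the indicial polynomial factors as (r - r_1)(r - r_2), D(n) = (r_1 + n - r_1)(r_1 + n - r_2) = n(n + 1/6).
Evaluating step by step (a_0 = 1):
  n = 1: D(1) = 1(1 + 1/6) = 7/6; numerator = -2(1) = -2; a_1 = (-2)/(7/6) = -12/7
  n = 2: D(2) = 2(2 + 1/6) = 13/3; numerator = -2(-12/7) - 1(1) = 17/7; a_2 = (17/7)/(13/3) = 51/91
  n = 3: D(3) = 3(3 + 1/6) = 19/2; numerator = -2(51/91) - 1(-12/7) = 54/91; a_3 = (54/91)/(19/2) = 108/1729
  n = 4: D(4) = 4(4 + 1/6) = 50/3; numerator = -2(108/1729) - 1(51/91) = -1185/1729; a_4 = (-1185/1729)/(50/3) = -711/17290
  n = 5: D(5) = 5(5 + 1/6) = 155/6; numerator = -2(-711/17290) - 1(108/1729) = 9/455; a_5 = (9/455)/(155/6) = 54/70525

r = -7/3; a_0 = 1; a_1 = -12/7; a_2 = 51/91; a_3 = 108/1729; a_4 = -711/17290; a_5 = 54/70525


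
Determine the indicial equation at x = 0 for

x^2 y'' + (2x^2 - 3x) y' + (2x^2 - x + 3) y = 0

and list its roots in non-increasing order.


Divide by x^2 to reach normal form y'' + P_1(x) y' + P_2(x) y = 0 with P_1(x) = 2 - 3/x and P_2(x) = 2 - 1/x + 3/x^2.
x = 0 is a singular point because the y'-coefficient 2 - 3/x has a pole at x = 0 and the y-coefficient 2 - 1/x + 3/x^2 has a pole at x = 0.
It is a regular singular point because x P_1(x) = p(x) = 2x - 3 and x^2 P_2(x) = q(x) = 2x^2 - x + 3 are polynomials, hence analytic at x = 0.
p(0) = -3,  q(0) = 3.
Indicial equation: r(r-1) + p(0) r + q(0) = 0, i.e. r^2 + (p(0) - 1) r + q(0) = 0, i.e. r^2 - 4 r + 3 = 0.
Discriminant: (-4)^2 - 4(3) = 4, so r = (4 ± 2)/2.
Solving: r_1 = 3, r_2 = 1.

indicial: r^2 - 4 r + 3 = 0; roots r_1 = 3, r_2 = 1


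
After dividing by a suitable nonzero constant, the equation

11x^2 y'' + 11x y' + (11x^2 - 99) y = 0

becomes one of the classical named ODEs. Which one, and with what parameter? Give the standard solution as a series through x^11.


All three coefficients share the factor 11; dividing through by 11 gives  x^2 y'' + x y' + (x^2 - 9) y = 0.
This matches the Bessel equation x^2 y'' + x y' + (x^2 - nu^2) y = 0 with nu^2 = 9, so nu = 3; the solution bounded at x = 0 is J_3(x).
Frobenius at x = 0: indicial roots ±nu; for r = nu the recurrence k(k + 2nu) c_k = -c_{k-2} gives the standard series J_nu(x) = sum_{k>=0} (-1)^k / (k! (k+nu)!) (x/2)^(2k+nu). Evaluate the first 5 terms:
  k = 0: (-1)^0 / (0! * 3! * 2^3) x^3 = 1/(1*6*8) x^3 = (1/48) x^3
  k = 1: (-1)^1 / (1! * 4! * 2^5) x^5 = -1/(1*24*32) x^5 = (-1/768) x^5
  k = 2: (-1)^2 / (2! * 5! * 2^7) x^7 = 1/(2*120*128) x^7 = (1/30720) x^7
  k = 3: (-1)^3 / (3! * 6! * 2^9) x^9 = -1/(6*720*512) x^9 = (-1/2211840) x^9
  k = 4: (-1)^4 / (4! * 7! * 2^11) x^11 = 1/(24*5040*2048) x^11 = (1/247726080) x^11
Hence J_3(x) = x^11/247726080 - x^9/2211840 + x^7/30720 - x^5/768 + x^3/48 + ....

J_3(x); series = x^11/247726080 - x^9/2211840 + x^7/30720 - x^5/768 + x^3/48


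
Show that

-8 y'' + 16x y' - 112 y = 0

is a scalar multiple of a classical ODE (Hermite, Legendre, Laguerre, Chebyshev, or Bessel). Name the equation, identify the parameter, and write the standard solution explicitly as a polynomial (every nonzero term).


All three coefficients share the factor -8; dividing through by -8 gives  y'' - 2x y' + 14 y = 0.
This matches the Hermite equation y'' - 2x y' + 2n y = 0 with 2n = 14, so n = 7; the polynomial solution is H_7(x).
With y = sum_k a_k x^k, matching x^k gives (k+2)(k+1) a_{k+2} = 2(k - n) a_k = 2(k - 7) a_k. The right side vanishes at k = 7, so the series with the parity of 7 terminates at degree 7.
Standard normalization: leading coefficient of H_n is 2^n, so a_7 = 2^7 = 128. Work downward with a_k = (k+1)(k+2) a_{k+2} / (2(k - n)):
  a_5 = (6)(7)(128) / (2(5 - 7)) = 5376/(-4) = -1344
  a_3 = (4)(5)(-1344) / (2(3 - 7)) = -26880/(-8) = 3360
  a_1 = (2)(3)(3360) / (2(1 - 7)) = 20160/(-12) = -1680
Hence H_7(x) = 128 x^7 - 1344 x^5 + 3360 x^3 - 1680 x.

H_7(x); series = 128 x^7 - 1344 x^5 + 3360 x^3 - 1680 x


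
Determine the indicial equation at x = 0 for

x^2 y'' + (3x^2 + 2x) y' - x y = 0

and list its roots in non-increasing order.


Divide by x^2 to reach normal form y'' + P_1(x) y' + P_2(x) y = 0 with P_1(x) = 3 + 2/x and P_2(x) = -1/x.
x = 0 is a singular point because the y'-coefficient 3 + 2/x has a pole at x = 0 and the y-coefficient -1/x has a pole at x = 0.
It is a regular singular point because x P_1(x) = p(x) = 3x + 2 and x^2 P_2(x) = q(x) = -x are polynomials, hence analytic at x = 0.
p(0) = 2,  q(0) = 0.
Indicial equation: r(r-1) + p(0) r + q(0) = 0, i.e. r^2 + (p(0) - 1) r + q(0) = 0, i.e. r^2 + 1 r = 0.
Discriminant: (1)^2 - 4(0) = 1, so r = (-1 ± 1)/2.
Solving: r_1 = 0, r_2 = -1.

indicial: r^2 + 1 r = 0; roots r_1 = 0, r_2 = -1


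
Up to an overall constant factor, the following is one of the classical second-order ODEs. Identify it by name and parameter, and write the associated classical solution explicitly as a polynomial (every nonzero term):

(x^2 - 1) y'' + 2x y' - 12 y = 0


All three coefficients share the factor -1; dividing through by -1 gives  (1 - x^2) y'' - 2x y' + 12 y = 0.
This matches the Legendre equation (1 - x^2) y'' - 2x y' + n(n+1) y = 0 (note the -2x y' term) with n(n+1) = 12, so n = 3; the polynomial solution is P_3(x).
With y = sum_k a_k x^k, matching x^k gives (k+2)(k+1) a_{k+2} = [k(k+1) - n(n+1)] a_k = (k - 3)(k + 4) a_k. The right side vanishes at k = 3, so the series with the parity of 3 terminates at degree 3.
Standard normalization (P_n(1) = 1): leading coefficient (2n)!/(2^n (n!)^2) = 720/(8*36) = 5/2, so a_3 = 5/2. Work downward with a_k = (k+1)(k+2) a_{k+2} / ((k - 3)(k + 4)):
  a_1 = (2)(3)(5/2) / ((1 - 3)(1 + 4)) = 15/(-10) = -3/2
Hence P_3(x) = 5 x^3/2 - 3 x/2.

P_3(x); series = 5 x^3/2 - 3 x/2


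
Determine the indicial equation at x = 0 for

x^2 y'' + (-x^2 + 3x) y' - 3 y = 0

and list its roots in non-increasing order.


Divide by x^2 to reach normal form y'' + P_1(x) y' + P_2(x) y = 0 with P_1(x) = -1 + 3/x and P_2(x) = -3/x^2.
x = 0 is a singular point because the y'-coefficient -1 + 3/x has a pole at x = 0 and the y-coefficient -3/x^2 has a pole at x = 0.
It is a regular singular point because x P_1(x) = p(x) = 3 - x and x^2 P_2(x) = q(x) = -3 are polynomials, hence analytic at x = 0.
p(0) = 3,  q(0) = -3.
Indicial equation: r(r-1) + p(0) r + q(0) = 0, i.e. r^2 + (p(0) - 1) r + q(0) = 0, i.e. r^2 + 2 r - 3 = 0.
Discriminant: (2)^2 - 4(-3) = 16, so r = (-2 ± 4)/2.
Solving: r_1 = 1, r_2 = -3.

indicial: r^2 + 2 r - 3 = 0; roots r_1 = 1, r_2 = -3


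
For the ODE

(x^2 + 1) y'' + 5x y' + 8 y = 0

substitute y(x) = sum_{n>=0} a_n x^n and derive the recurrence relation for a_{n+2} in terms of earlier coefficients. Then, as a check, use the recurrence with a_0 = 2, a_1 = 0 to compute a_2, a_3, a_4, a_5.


Substitute y = sum_n a_n x^n.
(1 + 1 x^2) y'' contributes (n+2)(n+1) a_{n+2} + n(n-1) a_n at x^n.
5 x y'(x) contributes 5 n a_n at x^n.
8 y(x) contributes 8 a_n at x^n.
Matching x^n: (n+2)(n+1) a_{n+2} + (n(n-1) + 5 n + 8) a_n = 0.
Thus a_{n+2} = (-n(n-1) - 5 n - 8) / ((n+1)(n+2)) * a_n.

Check with a_0 = 2, a_1 = 0 (apply the recurrence for n = 0, 1, 2, 3): a_0 = 2, a_1 = 0, a_2 = -8, a_3 = 0, a_4 = 40/3, a_5 = 0.

a_(n+2) = (-n(n-1) - 5 n - 8) / ((n+1)(n+2)) * a_n; check: a_0 = 2, a_1 = 0, a_2 = -8, a_3 = 0, a_4 = 40/3, a_5 = 0


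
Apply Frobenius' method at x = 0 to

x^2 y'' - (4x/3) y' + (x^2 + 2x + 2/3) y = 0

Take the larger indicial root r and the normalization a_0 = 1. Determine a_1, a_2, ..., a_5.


Write in Frobenius form y'' + (p(x)/x) y' + (q(x)/x^2) y = 0:
  p(x) = -4/3,  q(x) = x^2 + 2x + 2/3.
Indicial equation: r(r-1) + (-4/3) r + (2/3) = 0 -> roots r_1 = 2, r_2 = 1/3.
Take r = r_1 = 2. Let y(x) = x^r sum_{n>=0} a_n x^n with a_0 = 1.
Substitute y = x^r sum a_n x^n and match x^{r+n}. The recurrence is
  D(n) a_n + 2 a_{n-1} + 1 a_{n-2} = 0,  where D(n) = (r+n)(r+n-1) + (-4/3)(r+n) + (2/3).
  a_n = [-2 a_{n-1} - 1 a_{n-2}] / D(n).
Since the indicial polynomial factors as (r - r_1)(r - r_2), D(n) = (r_1 + n - r_1)(r_1 + n - r_2) = n(n + 5/3).
Evaluating step by step (a_0 = 1):
  n = 1: D(1) = 1(1 + 5/3) = 8/3; numerator = -2(1) = -2; a_1 = (-2)/(8/3) = -3/4
  n = 2: D(2) = 2(2 + 5/3) = 22/3; numerator = -2(-3/4) - 1(1) = 1/2; a_2 = (1/2)/(22/3) = 3/44
  n = 3: D(3) = 3(3 + 5/3) = 14; numerator = -2(3/44) - 1(-3/4) = 27/44; a_3 = (27/44)/(14) = 27/616
  n = 4: D(4) = 4(4 + 5/3) = 68/3; numerator = -2(27/616) - 1(3/44) = -12/77; a_4 = (-12/77)/(68/3) = -9/1309
  n = 5: D(5) = 5(5 + 5/3) = 100/3; numerator = -2(-9/1309) - 1(27/616) = -45/1496; a_5 = (-45/1496)/(100/3) = -27/29920

r = 2; a_0 = 1; a_1 = -3/4; a_2 = 3/44; a_3 = 27/616; a_4 = -9/1309; a_5 = -27/29920


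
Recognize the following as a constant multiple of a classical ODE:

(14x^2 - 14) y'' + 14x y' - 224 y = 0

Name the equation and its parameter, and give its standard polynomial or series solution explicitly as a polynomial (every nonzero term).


All three coefficients share the factor -14; dividing through by -14 gives  (1 - x^2) y'' - x y' + 16 y = 0.
This matches the Chebyshev equation (1 - x^2) y'' - x y' + n^2 y = 0 (note the -x y' term, not -2x y') with n^2 = 16, so n = 4; the polynomial solution is T_4(x).
With y = sum_k a_k x^k, matching x^k gives (k+2)(k+1) a_{k+2} = (k^2 - n^2) a_k = (k - 4)(k + 4) a_k. The right side vanishes at k = 4, so the series with the parity of 4 terminates at degree 4.
Standard normalization: leading coefficient of T_n is 2^(n-1), so a_4 = 2^3 = 8. Work downward with a_k = (k+1)(k+2) a_{k+2} / ((k - 4)(k + 4)):
  a_2 = (3)(4)(8) / ((2 - 4)(2 + 4)) = 96/(-12) = -8
  a_0 = (1)(2)(-8) / ((0 - 4)(0 + 4)) = -16/(-16) = 1
Hence T_4(x) = 8 x^4 - 8 x^2 + 1.

T_4(x); series = 8 x^4 - 8 x^2 + 1


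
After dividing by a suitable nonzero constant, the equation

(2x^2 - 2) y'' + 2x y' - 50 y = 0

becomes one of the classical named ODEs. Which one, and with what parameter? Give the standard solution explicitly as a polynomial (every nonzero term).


All three coefficients share the factor -2; dividing through by -2 gives  (1 - x^2) y'' - x y' + 25 y = 0.
This matches the Chebyshev equation (1 - x^2) y'' - x y' + n^2 y = 0 (note the -x y' term, not -2x y') with n^2 = 25, so n = 5; the polynomial solution is T_5(x).
With y = sum_k a_k x^k, matching x^k gives (k+2)(k+1) a_{k+2} = (k^2 - n^2) a_k = (k - 5)(k + 5) a_k. The right side vanishes at k = 5, so the series with the parity of 5 terminates at degree 5.
Standard normalization: leading coefficient of T_n is 2^(n-1), so a_5 = 2^4 = 16. Work downward with a_k = (k+1)(k+2) a_{k+2} / ((k - 5)(k + 5)):
  a_3 = (4)(5)(16) / ((3 - 5)(3 + 5)) = 320/(-16) = -20
  a_1 = (2)(3)(-20) / ((1 - 5)(1 + 5)) = -120/(-24) = 5
Hence T_5(x) = 16 x^5 - 20 x^3 + 5 x.

T_5(x); series = 16 x^5 - 20 x^3 + 5 x


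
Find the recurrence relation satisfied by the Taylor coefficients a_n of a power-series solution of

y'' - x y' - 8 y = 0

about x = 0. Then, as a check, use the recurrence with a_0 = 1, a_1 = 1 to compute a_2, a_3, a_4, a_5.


Substitute y = sum_n a_n x^n.
y''(x) has coefficient (n+2)(n+1) a_{n+2} at x^n;
-x y'(x) has coefficient -n a_n at x^n (shift);
-8 y(x) has coefficient -8 a_n at x^n.
Matching x^n: (n+2)(n+1) a_{n+2} + (-n - 8) a_n = 0.
Thus a_{n+2} = (n + 8) / ((n+1)(n+2)) * a_n.

Check with a_0 = 1, a_1 = 1 (apply the recurrence for n = 0, 1, 2, 3): a_0 = 1, a_1 = 1, a_2 = 4, a_3 = 3/2, a_4 = 10/3, a_5 = 33/40.

a_(n+2) = (n + 8) / ((n+1)(n+2)) * a_n; check: a_0 = 1, a_1 = 1, a_2 = 4, a_3 = 3/2, a_4 = 10/3, a_5 = 33/40


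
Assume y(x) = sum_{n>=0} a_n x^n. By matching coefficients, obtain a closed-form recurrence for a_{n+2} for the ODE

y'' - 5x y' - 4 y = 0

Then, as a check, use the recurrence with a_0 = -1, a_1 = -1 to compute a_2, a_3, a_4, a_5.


Substitute y = sum_n a_n x^n.
y''(x) has coefficient (n+2)(n+1) a_{n+2} at x^n;
-5 x y'(x) has coefficient -5 n a_n at x^n (shift);
-4 y(x) has coefficient -4 a_n at x^n.
Matching x^n: (n+2)(n+1) a_{n+2} + (-5n - 4) a_n = 0.
Thus a_{n+2} = (5n + 4) / ((n+1)(n+2)) * a_n.

Check with a_0 = -1, a_1 = -1 (apply the recurrence for n = 0, 1, 2, 3): a_0 = -1, a_1 = -1, a_2 = -2, a_3 = -3/2, a_4 = -7/3, a_5 = -57/40.

a_(n+2) = (5n + 4) / ((n+1)(n+2)) * a_n; check: a_0 = -1, a_1 = -1, a_2 = -2, a_3 = -3/2, a_4 = -7/3, a_5 = -57/40


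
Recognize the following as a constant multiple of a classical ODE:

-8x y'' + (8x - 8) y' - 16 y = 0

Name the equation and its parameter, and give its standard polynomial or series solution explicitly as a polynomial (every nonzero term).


All three coefficients share the factor -8; dividing through by -8 gives  x y'' + (1 - x) y' + 2 y = 0.
This matches the Laguerre equation x y'' + (1 - x) y' + n y = 0 with n = 2; the polynomial solution is L_2(x).
With y = sum_k a_k x^k, matching x^k gives (k+1)k a_{k+1} + (k+1) a_{k+1} - k a_k + n a_k = 0, i.e. (k+1)^2 a_{k+1} = (k - n) a_k = (k - 2) a_k. The right side vanishes at k = 2, so the series terminates at degree 2.
Standard normalization L_n(0) = 1 gives a_0 = 1. Work upward with a_{k+1} = (k - 2) a_k / (k+1)^2:
  a_1 = (0 - 2)(1) / 1^2 = -2/1 = -2
  a_2 = (1 - 2)(-2) / 2^2 = 2/4 = 1/2
Hence L_2(x) = x^2/2 - 2 x + 1.

L_2(x); series = x^2/2 - 2 x + 1


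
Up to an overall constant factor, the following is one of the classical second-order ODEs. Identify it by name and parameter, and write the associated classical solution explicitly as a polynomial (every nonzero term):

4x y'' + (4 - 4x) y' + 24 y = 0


All three coefficients share the factor 4; dividing through by 4 gives  x y'' + (1 - x) y' + 6 y = 0.
This matches the Laguerre equation x y'' + (1 - x) y' + n y = 0 with n = 6; the polynomial solution is L_6(x).
With y = sum_k a_k x^k, matching x^k gives (k+1)k a_{k+1} + (k+1) a_{k+1} - k a_k + n a_k = 0, i.e. (k+1)^2 a_{k+1} = (k - n) a_k = (k - 6) a_k. The right side vanishes at k = 6, so the series terminates at degree 6.
Standard normalization L_n(0) = 1 gives a_0 = 1. Work upward with a_{k+1} = (k - 6) a_k / (k+1)^2:
  a_1 = (0 - 6)(1) / 1^2 = -6/1 = -6
  a_2 = (1 - 6)(-6) / 2^2 = 30/4 = 15/2
  a_3 = (2 - 6)(15/2) / 3^2 = -30/9 = -10/3
  a_4 = (3 - 6)(-10/3) / 4^2 = 10/16 = 5/8
  a_5 = (4 - 6)(5/8) / 5^2 = (-5/4)/25 = -1/20
  a_6 = (5 - 6)(-1/20) / 6^2 = (1/20)/36 = 1/720
Hence L_6(x) = x^6/720 - x^5/20 + 5 x^4/8 - 10 x^3/3 + 15 x^2/2 - 6 x + 1.

L_6(x); series = x^6/720 - x^5/20 + 5 x^4/8 - 10 x^3/3 + 15 x^2/2 - 6 x + 1


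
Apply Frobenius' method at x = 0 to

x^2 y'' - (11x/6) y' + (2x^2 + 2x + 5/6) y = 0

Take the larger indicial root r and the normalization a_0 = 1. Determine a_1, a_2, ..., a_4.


Write in Frobenius form y'' + (p(x)/x) y' + (q(x)/x^2) y = 0:
  p(x) = -11/6,  q(x) = 2x^2 + 2x + 5/6.
Indicial equation: r(r-1) + (-11/6) r + (5/6) = 0 -> roots r_1 = 5/2, r_2 = 1/3.
Take r = r_1 = 5/2. Let y(x) = x^r sum_{n>=0} a_n x^n with a_0 = 1.
Substitute y = x^r sum a_n x^n and match x^{r+n}. The recurrence is
  D(n) a_n + 2 a_{n-1} + 2 a_{n-2} = 0,  where D(n) = (r+n)(r+n-1) + (-11/6)(r+n) + (5/6).
  a_n = [-2 a_{n-1} - 2 a_{n-2}] / D(n).
Since the indicial polynomial factors as (r - r_1)(r - r_2), D(n) = (r_1 + n - r_1)(r_1 + n - r_2) = n(n + 13/6).
Evaluating step by step (a_0 = 1):
  n = 1: D(1) = 1(1 + 13/6) = 19/6; numerator = -2(1) = -2; a_1 = (-2)/(19/6) = -12/19
  n = 2: D(2) = 2(2 + 13/6) = 25/3; numerator = -2(-12/19) - 2(1) = -14/19; a_2 = (-14/19)/(25/3) = -42/475
  n = 3: D(3) = 3(3 + 13/6) = 31/2; numerator = -2(-42/475) - 2(-12/19) = 36/25; a_3 = (36/25)/(31/2) = 72/775
  n = 4: D(4) = 4(4 + 13/6) = 74/3; numerator = -2(72/775) - 2(-42/475) = -132/14725; a_4 = (-132/14725)/(74/3) = -198/544825

r = 5/2; a_0 = 1; a_1 = -12/19; a_2 = -42/475; a_3 = 72/775; a_4 = -198/544825


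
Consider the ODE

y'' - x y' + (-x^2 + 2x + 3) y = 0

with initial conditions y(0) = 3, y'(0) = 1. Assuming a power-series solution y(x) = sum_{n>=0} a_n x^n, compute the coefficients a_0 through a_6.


Ansatz: y(x) = sum_{n>=0} a_n x^n, so y'(x) = sum_{n>=1} n a_n x^(n-1) and y''(x) = sum_{n>=2} n(n-1) a_n x^(n-2).
Substitute into P(x) y'' + Q(x) y' + R(x) y = 0 with P(x) = 1, Q(x) = -x, R(x) = -x^2 + 2x + 3, and match powers of x.
Initial conditions: a_0 = 3, a_1 = 1.
Setting the coefficient of each power of x to zero and solving order by order (substituting the coefficients already found):
  x^0: 2 a_2 + 3 a_0 = 0  ->  2 a_2 = -3 a_0 = -9  ->  a_2 = -9/2
  x^1: 6 a_3 + 2 a_1 + 2 a_0 = 0  ->  6 a_3 = -2 a_1 - 2 a_0 = -8  ->  a_3 = -4/3
  x^2: 12 a_4 + a_2 + 2 a_1 - a_0 = 0  ->  12 a_4 = -a_2 - 2 a_1 + a_0 = 11/2  ->  a_4 = 11/24
  x^3: 20 a_5 + 2 a_2 - a_1 = 0  ->  20 a_5 = -2 a_2 + a_1 = 10  ->  a_5 = 1/2
  x^4: 30 a_6 - a_4 + 2 a_3 - a_2 = 0  ->  30 a_6 = a_4 - 2 a_3 + a_2 = -11/8  ->  a_6 = -11/240
Truncated series: y(x) = 3 + x - (9/2) x^2 - (4/3) x^3 + (11/24) x^4 + (1/2) x^5 - (11/240) x^6 + O(x^7).

a_0 = 3; a_1 = 1; a_2 = -9/2; a_3 = -4/3; a_4 = 11/24; a_5 = 1/2; a_6 = -11/240


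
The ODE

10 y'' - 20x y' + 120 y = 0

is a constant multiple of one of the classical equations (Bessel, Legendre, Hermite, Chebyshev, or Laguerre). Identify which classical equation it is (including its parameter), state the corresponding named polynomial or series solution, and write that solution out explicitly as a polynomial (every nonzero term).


All three coefficients share the factor 10; dividing through by 10 gives  y'' - 2x y' + 12 y = 0.
This matches the Hermite equation y'' - 2x y' + 2n y = 0 with 2n = 12, so n = 6; the polynomial solution is H_6(x).
With y = sum_k a_k x^k, matching x^k gives (k+2)(k+1) a_{k+2} = 2(k - n) a_k = 2(k - 6) a_k. The right side vanishes at k = 6, so the series with the parity of 6 terminates at degree 6.
Standard normalization: leading coefficient of H_n is 2^n, so a_6 = 2^6 = 64. Work downward with a_k = (k+1)(k+2) a_{k+2} / (2(k - n)):
  a_4 = (5)(6)(64) / (2(4 - 6)) = 1920/(-4) = -480
  a_2 = (3)(4)(-480) / (2(2 - 6)) = -5760/(-8) = 720
  a_0 = (1)(2)(720) / (2(0 - 6)) = 1440/(-12) = -120
Hence H_6(x) = 64 x^6 - 480 x^4 + 720 x^2 - 120.

H_6(x); series = 64 x^6 - 480 x^4 + 720 x^2 - 120


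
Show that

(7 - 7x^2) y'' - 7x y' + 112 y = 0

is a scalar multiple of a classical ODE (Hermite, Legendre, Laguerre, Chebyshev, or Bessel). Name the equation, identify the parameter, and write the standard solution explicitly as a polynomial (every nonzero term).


All three coefficients share the factor 7; dividing through by 7 gives  (1 - x^2) y'' - x y' + 16 y = 0.
This matches the Chebyshev equation (1 - x^2) y'' - x y' + n^2 y = 0 (note the -x y' term, not -2x y') with n^2 = 16, so n = 4; the polynomial solution is T_4(x).
With y = sum_k a_k x^k, matching x^k gives (k+2)(k+1) a_{k+2} = (k^2 - n^2) a_k = (k - 4)(k + 4) a_k. The right side vanishes at k = 4, so the series with the parity of 4 terminates at degree 4.
Standard normalization: leading coefficient of T_n is 2^(n-1), so a_4 = 2^3 = 8. Work downward with a_k = (k+1)(k+2) a_{k+2} / ((k - 4)(k + 4)):
  a_2 = (3)(4)(8) / ((2 - 4)(2 + 4)) = 96/(-12) = -8
  a_0 = (1)(2)(-8) / ((0 - 4)(0 + 4)) = -16/(-16) = 1
Hence T_4(x) = 8 x^4 - 8 x^2 + 1.

T_4(x); series = 8 x^4 - 8 x^2 + 1


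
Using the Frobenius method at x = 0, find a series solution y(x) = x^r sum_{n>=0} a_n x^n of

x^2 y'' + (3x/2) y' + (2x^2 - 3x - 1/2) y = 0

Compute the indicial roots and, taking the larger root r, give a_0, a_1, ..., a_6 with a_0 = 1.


Write in Frobenius form y'' + (p(x)/x) y' + (q(x)/x^2) y = 0:
  p(x) = 3/2,  q(x) = 2x^2 - 3x - 1/2.
Indicial equation: r(r-1) + (3/2) r + (-1/2) = 0 -> roots r_1 = 1/2, r_2 = -1.
Take r = r_1 = 1/2. Let y(x) = x^r sum_{n>=0} a_n x^n with a_0 = 1.
Substitute y = x^r sum a_n x^n and match x^{r+n}. The recurrence is
  D(n) a_n - 3 a_{n-1} + 2 a_{n-2} = 0,  where D(n) = (r+n)(r+n-1) + (3/2)(r+n) + (-1/2).
  a_n = [3 a_{n-1} - 2 a_{n-2}] / D(n).
Since the indicial polynomial factors as (r - r_1)(r - r_2), D(n) = (r_1 + n - r_1)(r_1 + n - r_2) = n(n + 3/2).
Evaluating step by step (a_0 = 1):
  n = 1: D(1) = 1(1 + 3/2) = 5/2; numerator = 3(1) = 3; a_1 = (3)/(5/2) = 6/5
  n = 2: D(2) = 2(2 + 3/2) = 7; numerator = 3(6/5) - 2(1) = 8/5; a_2 = (8/5)/(7) = 8/35
  n = 3: D(3) = 3(3 + 3/2) = 27/2; numerator = 3(8/35) - 2(6/5) = -12/7; a_3 = (-12/7)/(27/2) = -8/63
  n = 4: D(4) = 4(4 + 3/2) = 22; numerator = 3(-8/63) - 2(8/35) = -88/105; a_4 = (-88/105)/(22) = -4/105
  n = 5: D(5) = 5(5 + 3/2) = 65/2; numerator = 3(-4/105) - 2(-8/63) = 44/315; a_5 = (44/315)/(65/2) = 88/20475
  n = 6: D(6) = 6(6 + 3/2) = 45; numerator = 3(88/20475) - 2(-4/105) = 608/6825; a_6 = (608/6825)/(45) = 608/307125

r = 1/2; a_0 = 1; a_1 = 6/5; a_2 = 8/35; a_3 = -8/63; a_4 = -4/105; a_5 = 88/20475; a_6 = 608/307125
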